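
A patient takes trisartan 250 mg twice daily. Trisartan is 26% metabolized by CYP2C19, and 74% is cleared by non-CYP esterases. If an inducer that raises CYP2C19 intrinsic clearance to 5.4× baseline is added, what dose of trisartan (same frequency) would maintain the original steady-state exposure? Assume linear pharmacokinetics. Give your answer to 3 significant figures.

CYP2C19: 0.26 × 5.4 = 1.404
Other: 0.74 (unchanged)
New clearance relative to baseline: 1.404 + 0.74 = 2.144.
Css,avg = (dose rate)/CL, so holding Css fixed requires dose ∝ CL: 250 × 2.144 = 536 mg.

536 mg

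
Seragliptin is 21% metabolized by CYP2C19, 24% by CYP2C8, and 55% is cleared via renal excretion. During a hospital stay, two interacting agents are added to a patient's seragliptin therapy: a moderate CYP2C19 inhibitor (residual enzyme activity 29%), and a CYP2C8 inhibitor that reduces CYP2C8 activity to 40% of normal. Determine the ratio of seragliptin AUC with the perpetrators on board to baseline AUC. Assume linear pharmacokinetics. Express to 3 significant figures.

The CYP2C19 pathway (21% of clearance) drops to 0.29× activity: 0.21 × 0.29 = 0.0609.
The CYP2C8 pathway (24% of clearance) falls to 0.4× activity: 0.24 × 0.4 = 0.096.
The remaining 55% of clearance is unaffected.
Relative clearance = 0.0609 + 0.096 + 0.55 = 0.7069.
AUC ∝ 1/CL: fold-change = 1 / 0.7069 = 1.41.

1.41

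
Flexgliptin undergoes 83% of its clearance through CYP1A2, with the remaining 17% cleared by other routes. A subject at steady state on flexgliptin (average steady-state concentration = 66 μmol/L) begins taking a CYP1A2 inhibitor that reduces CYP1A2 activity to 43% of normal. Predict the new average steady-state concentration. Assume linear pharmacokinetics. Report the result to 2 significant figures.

The CYP1A2 pathway (83% of clearance) drops to 0.43× activity: 0.83 × 0.43 = 0.3569.
The remaining 17% of clearance is unaffected.
Relative clearance = 0.3569 + 0.17 = 0.5269.
Average steady-state concentration ∝ 1/CL, so new value = 66 / 0.5269 = 1.3 × 10² μmol/L.

1.3 × 10² μmol/L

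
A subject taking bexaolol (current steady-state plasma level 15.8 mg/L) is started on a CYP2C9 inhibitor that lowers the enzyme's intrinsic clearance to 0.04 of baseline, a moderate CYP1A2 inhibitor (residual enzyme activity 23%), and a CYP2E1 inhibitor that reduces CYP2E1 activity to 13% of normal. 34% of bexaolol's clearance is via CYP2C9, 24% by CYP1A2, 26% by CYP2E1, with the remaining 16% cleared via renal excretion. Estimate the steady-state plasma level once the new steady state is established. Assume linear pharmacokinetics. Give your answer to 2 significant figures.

CYP2C9: 0.34 × 0.04 = 0.0136
CYP1A2: 0.24 × 0.23 = 0.0552
CYP2E1: 0.26 × 0.13 = 0.0338
Other: 0.16 (unchanged)
CL_new/CL_old = 0.0136 + 0.0552 + 0.0338 + 0.16 = 0.2626.
New steady-state plasma level = 15.8 / 0.2626 = 60 mg/L (concentration scales inversely with clearance).

60 mg/L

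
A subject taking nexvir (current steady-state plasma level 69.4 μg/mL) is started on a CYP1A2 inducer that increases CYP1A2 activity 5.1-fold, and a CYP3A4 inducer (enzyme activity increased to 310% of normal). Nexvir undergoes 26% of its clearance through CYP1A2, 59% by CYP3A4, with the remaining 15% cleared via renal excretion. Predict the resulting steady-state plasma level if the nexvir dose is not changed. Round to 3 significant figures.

The CYP1A2 pathway (26% of clearance) increases to 5.1× activity: 0.26 × 5.1 = 1.326.
The CYP3A4 pathway (59% of clearance) increases to 3.1× activity: 0.59 × 3.1 = 1.829.
Non-CYP routes (15%) are unchanged.
Relative clearance = 1.326 + 1.829 + 0.15 = 3.305.
Dividing the baseline by the relative clearance: 69.4 / 3.305 = 21.0 μg/mL.

21.0 μg/mL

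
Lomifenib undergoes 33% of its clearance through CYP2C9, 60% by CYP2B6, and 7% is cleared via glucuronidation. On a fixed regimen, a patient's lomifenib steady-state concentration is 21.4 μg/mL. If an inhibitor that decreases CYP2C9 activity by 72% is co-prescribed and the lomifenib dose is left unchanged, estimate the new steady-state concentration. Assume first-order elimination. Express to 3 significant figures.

CYP2C9: 0.33 × 0.28 = 0.0924
CYP2B6: 0.6 (unchanged)
Other: 0.07 (unchanged)
Relative clearance = 0.0924 + 0.6 + 0.07 = 0.7624.
Steady-state concentration ∝ 1/CL, so new value = 21.4 / 0.7624 = 28.1 μg/mL.

28.1 μg/mL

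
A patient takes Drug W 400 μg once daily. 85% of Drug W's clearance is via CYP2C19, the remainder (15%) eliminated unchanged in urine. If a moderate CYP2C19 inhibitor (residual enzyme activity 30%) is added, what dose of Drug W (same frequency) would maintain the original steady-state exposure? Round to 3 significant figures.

162 μg

The CYP2C19 pathway (85% of clearance) is reduced to 0.3× activity: 0.85 × 0.3 = 0.255.
The remaining 15% of clearance is unaffected.
Relative clearance = 0.255 + 0.15 = 0.405.
Css,avg = (dose rate)/CL, so holding Css fixed requires dose ∝ CL: 400 × 0.405 = 162 μg.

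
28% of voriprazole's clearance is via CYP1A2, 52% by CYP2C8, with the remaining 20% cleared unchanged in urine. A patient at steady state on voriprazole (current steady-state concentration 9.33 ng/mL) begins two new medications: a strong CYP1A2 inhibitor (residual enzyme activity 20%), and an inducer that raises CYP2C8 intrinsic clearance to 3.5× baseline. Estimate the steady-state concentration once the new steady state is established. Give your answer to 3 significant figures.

The CYP1A2 pathway (28% of clearance) drops to 0.2× activity: 0.28 × 0.2 = 0.056.
The CYP2C8 pathway (52% of clearance) increases to 3.5× activity: 0.52 × 3.5 = 1.82.
Non-CYP routes (20%) are unchanged.
New clearance relative to baseline: 0.056 + 1.82 + 0.2 = 2.076.
New steady-state concentration = 9.33 / 2.076 = 4.49 ng/mL (concentration scales inversely with clearance).

4.49 ng/mL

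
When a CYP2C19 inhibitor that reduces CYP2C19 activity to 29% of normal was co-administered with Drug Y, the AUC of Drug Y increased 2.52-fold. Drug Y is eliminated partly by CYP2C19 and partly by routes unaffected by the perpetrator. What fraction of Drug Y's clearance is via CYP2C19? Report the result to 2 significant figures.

0.85

CL'/CL = 1 / 2.52 = 0.3968
0.29·fm + (1 − fm) = 0.3968
fm = (0.3968 − 1) / (0.29 − 1) = 0.85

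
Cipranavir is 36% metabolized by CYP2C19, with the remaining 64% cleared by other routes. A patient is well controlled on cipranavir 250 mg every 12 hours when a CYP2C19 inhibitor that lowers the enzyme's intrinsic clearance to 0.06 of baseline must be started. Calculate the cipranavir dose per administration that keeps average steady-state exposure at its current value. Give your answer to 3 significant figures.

The CYP2C19 pathway (36% of clearance) is reduced to 0.06× activity: 0.36 × 0.06 = 0.0216.
Non-CYP routes (64%) are unchanged.
CL_new/CL_old = 0.0216 + 0.64 = 0.6616.
To maintain the same steady-state level, dose must scale with clearance: new dose = 250 × 0.6616 = 165 mg.

165 mg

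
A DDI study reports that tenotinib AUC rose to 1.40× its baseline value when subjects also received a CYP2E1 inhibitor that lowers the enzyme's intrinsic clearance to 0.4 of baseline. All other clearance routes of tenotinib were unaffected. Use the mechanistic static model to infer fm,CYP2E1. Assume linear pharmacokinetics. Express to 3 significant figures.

CL'/CL = 1 / 1.40 = 0.7143
0.4·fm + (1 − fm) = 0.7143
fm = (0.7143 − 1) / (0.4 − 1) = 0.476

0.476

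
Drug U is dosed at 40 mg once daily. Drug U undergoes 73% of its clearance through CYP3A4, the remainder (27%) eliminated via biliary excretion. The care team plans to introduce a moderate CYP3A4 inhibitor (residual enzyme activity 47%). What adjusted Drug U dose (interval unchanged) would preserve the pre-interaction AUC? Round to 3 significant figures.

The CYP3A4 pathway (73% of clearance) drops to 0.47× activity: 0.73 × 0.47 = 0.3431.
The remaining 27% of clearance is unaffected.
Relative clearance = 0.3431 + 0.27 = 0.6131.
Css,avg = (dose rate)/CL, so holding Css fixed requires dose ∝ CL: 40 × 0.6131 = 24.5 mg.

24.5 mg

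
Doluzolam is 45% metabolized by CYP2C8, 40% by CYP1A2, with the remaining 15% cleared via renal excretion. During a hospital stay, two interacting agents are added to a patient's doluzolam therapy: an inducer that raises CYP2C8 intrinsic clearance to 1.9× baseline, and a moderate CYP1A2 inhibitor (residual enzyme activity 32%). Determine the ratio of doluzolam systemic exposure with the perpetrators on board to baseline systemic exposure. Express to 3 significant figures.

CYP2C8: 0.45 × 1.9 = 0.855
CYP1A2: 0.4 × 0.32 = 0.128
Other: 0.15 (unchanged)
CL_new/CL_old = 0.855 + 0.128 + 0.15 = 1.133.
Because systemic exposure varies inversely with clearance, the combined effect is 1 / 1.133 = 0.883.

0.883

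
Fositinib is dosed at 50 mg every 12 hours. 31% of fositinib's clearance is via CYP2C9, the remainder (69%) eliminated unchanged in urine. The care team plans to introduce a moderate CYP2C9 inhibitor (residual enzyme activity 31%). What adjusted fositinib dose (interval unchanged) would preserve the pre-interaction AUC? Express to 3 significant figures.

The CYP2C9 pathway (31% of clearance) is reduced to 0.31× activity: 0.31 × 0.31 = 0.0961.
Non-CYP routes (69%) are unchanged.
CL_new/CL_old = 0.0961 + 0.69 = 0.7861.
Css,avg = (dose rate)/CL, so holding Css fixed requires dose ∝ CL: 50 × 0.7861 = 39.3 mg.

39.3 mg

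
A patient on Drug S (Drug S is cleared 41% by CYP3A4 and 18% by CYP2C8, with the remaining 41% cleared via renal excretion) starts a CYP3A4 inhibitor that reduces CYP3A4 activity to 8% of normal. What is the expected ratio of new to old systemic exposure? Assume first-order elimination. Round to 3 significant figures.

The CYP3A4 pathway (41% of clearance) falls to 0.08× activity: 0.41 × 0.08 = 0.0328.
CYP2C8 (18%) and the residual 41% are unaffected.
CL_new/CL_old = 0.0328 + 0.18 + 0.41 = 0.6228.
Systemic exposure ratio = CL_old/CL_new = 1 / 0.6228 = 1.61.

1.61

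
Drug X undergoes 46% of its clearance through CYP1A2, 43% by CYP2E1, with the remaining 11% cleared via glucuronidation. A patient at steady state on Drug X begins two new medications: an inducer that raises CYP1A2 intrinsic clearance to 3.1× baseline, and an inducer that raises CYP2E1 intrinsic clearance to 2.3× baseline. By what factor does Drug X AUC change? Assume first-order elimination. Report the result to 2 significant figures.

0.40

CYP1A2: 0.46 × 3.1 = 1.426
CYP2E1: 0.43 × 2.3 = 0.989
Other: 0.11 (unchanged)
Relative clearance = 1.426 + 0.989 + 0.11 = 2.525.
Net AUC ratio = 1 / 2.525 = 0.40.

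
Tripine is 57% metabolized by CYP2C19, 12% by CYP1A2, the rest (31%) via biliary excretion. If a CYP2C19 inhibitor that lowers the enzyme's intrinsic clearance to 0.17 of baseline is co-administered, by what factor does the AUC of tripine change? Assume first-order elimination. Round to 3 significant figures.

1.90

The CYP2C19 pathway (57% of clearance) is reduced to 0.17× activity: 0.57 × 0.17 = 0.0969.
CYP1A2 (12%) and the residual 31% are unaffected.
Relative clearance = 0.0969 + 0.12 + 0.31 = 0.5269.
Since AUC ∝ 1/CL, the ratio is 1 / 0.5269 = 1.90.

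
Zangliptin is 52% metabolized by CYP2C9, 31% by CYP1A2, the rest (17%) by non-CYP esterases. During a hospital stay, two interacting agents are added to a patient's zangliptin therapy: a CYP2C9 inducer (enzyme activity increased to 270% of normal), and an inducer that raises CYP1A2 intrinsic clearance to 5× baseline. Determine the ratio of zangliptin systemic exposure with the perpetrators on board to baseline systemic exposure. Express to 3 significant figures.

0.320

The CYP2C9 pathway (52% of clearance) rises to 2.7× activity: 0.52 × 2.7 = 1.404.
The CYP1A2 pathway (31% of clearance) rises to 5× activity: 0.31 × 5 = 1.55.
The remaining 17% of clearance is unaffected.
Relative clearance = 1.404 + 1.55 + 0.17 = 3.124.
Net systemic exposure ratio = 1 / 3.124 = 0.320.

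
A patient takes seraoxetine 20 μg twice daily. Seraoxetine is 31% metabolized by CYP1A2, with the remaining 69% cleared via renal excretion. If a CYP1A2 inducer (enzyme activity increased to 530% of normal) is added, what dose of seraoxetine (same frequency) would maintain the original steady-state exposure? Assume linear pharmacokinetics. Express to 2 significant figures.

47 μg

The CYP1A2 pathway (31% of clearance) is boosted to 5.3× activity: 0.31 × 5.3 = 1.643.
The remaining 69% of clearance is unaffected.
New clearance relative to baseline: 1.643 + 0.69 = 2.333.
Exposure is unchanged when dose changes in proportion to clearance. New dose = 20 μg × 2.333 = 47 μg.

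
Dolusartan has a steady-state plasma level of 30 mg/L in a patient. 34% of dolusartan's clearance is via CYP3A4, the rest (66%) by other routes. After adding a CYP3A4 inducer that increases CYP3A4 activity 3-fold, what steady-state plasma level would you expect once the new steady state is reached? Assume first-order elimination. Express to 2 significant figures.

18 mg/L

CYP3A4: 0.34 × 3 = 1.02
Other: 0.66 (unchanged)
CL_new/CL_old = 1.02 + 0.66 = 1.68.
New steady-state plasma level = baseline ÷ relative clearance = 30 / 1.68 = 18 mg/L.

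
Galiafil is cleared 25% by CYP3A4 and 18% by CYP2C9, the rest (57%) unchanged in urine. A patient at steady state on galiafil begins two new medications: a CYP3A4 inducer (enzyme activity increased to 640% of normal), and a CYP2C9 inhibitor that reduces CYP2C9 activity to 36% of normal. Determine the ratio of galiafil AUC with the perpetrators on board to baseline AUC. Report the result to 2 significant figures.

0.45

CYP3A4: 0.25 × 6.4 = 1.6
CYP2C9: 0.18 × 0.36 = 0.0648
Other: 0.57 (unchanged)
Relative clearance = 1.6 + 0.0648 + 0.57 = 2.2348.
Net AUC ratio = 1 / 2.2348 = 0.45.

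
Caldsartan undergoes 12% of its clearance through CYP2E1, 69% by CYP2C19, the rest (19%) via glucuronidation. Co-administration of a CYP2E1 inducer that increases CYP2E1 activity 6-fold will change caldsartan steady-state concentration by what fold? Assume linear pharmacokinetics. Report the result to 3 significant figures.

The CYP2E1 pathway (12% of clearance) increases to 6× activity: 0.12 × 6 = 0.72.
CYP2C19 (69%) and the residual 19% are unaffected.
CL_new/CL_old = 0.72 + 0.69 + 0.19 = 1.6.
Since steady-state concentration ∝ 1/CL, the ratio is 1 / 1.6 = 0.625.

0.625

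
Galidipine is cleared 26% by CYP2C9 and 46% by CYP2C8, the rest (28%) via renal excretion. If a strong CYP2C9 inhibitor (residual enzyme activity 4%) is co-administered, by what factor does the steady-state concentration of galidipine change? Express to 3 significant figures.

CYP2C9: 0.26 × 0.04 = 0.0104
CYP2C8: 0.46 (unchanged)
Other: 0.28 (unchanged)
New clearance relative to baseline: 0.0104 + 0.46 + 0.28 = 0.7504.
Steady-state concentration ratio = CL_old/CL_new = 1 / 0.7504 = 1.33.

1.33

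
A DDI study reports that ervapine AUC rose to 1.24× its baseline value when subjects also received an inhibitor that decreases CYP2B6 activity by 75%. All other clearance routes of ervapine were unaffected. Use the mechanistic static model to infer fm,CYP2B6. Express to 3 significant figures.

Call the CYP2B6 fraction fm. After the interaction, CL_new/CL_old = fm × 0.25 + (1 − fm).
AUC ratio = 1 / (new CL fraction), so new CL fraction = 1 / 1.24 = 0.8065.
fm × 0.25 + 1 − fm = 0.8065  ⇒  fm × (0.25 − 1) = −0.1935  ⇒  fm = 0.258.

0.258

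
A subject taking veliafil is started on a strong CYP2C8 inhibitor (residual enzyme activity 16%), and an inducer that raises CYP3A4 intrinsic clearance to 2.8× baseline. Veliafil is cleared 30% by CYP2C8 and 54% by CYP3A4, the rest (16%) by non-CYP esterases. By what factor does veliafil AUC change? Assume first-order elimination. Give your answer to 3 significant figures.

The CYP2C8 pathway (30% of clearance) falls to 0.16× activity: 0.3 × 0.16 = 0.048.
The CYP3A4 pathway (54% of clearance) increases to 2.8× activity: 0.54 × 2.8 = 1.512.
Non-CYP routes (16%) are unchanged.
New clearance relative to baseline: 0.048 + 1.512 + 0.16 = 1.72.
Net AUC ratio = 1 / 1.72 = 0.581.

0.581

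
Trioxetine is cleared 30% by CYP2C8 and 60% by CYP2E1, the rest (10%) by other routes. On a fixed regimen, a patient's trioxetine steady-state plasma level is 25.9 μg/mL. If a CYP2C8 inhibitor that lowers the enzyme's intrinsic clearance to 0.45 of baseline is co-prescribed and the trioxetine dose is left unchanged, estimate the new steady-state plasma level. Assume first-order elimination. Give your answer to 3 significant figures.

The CYP2C8 pathway (30% of clearance) drops to 0.45× activity: 0.3 × 0.45 = 0.135.
CYP2E1 (60%) and the residual 10% are unaffected.
Relative clearance = 0.135 + 0.6 + 0.1 = 0.835.
With dosing unchanged, steady-state plasma level scales as 1/CL: 25.9 / 0.835 = 31.0 μg/mL.

31.0 μg/mL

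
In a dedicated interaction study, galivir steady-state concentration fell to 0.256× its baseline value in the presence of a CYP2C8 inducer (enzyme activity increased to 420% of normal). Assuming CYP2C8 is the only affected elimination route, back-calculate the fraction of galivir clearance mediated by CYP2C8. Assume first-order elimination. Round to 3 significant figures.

Let fm be the CYP2C8 fraction. New clearance relative to baseline = fm × 4.2 + (1 − fm).
Steady-state concentration ratio = 1 / (new CL fraction), so new CL fraction = 1 / 0.256 = 3.906.
fm × 4.2 + 1 − fm = 3.906  ⇒  fm × (4.2 − 1) = 2.906  ⇒  fm = 0.908.

0.908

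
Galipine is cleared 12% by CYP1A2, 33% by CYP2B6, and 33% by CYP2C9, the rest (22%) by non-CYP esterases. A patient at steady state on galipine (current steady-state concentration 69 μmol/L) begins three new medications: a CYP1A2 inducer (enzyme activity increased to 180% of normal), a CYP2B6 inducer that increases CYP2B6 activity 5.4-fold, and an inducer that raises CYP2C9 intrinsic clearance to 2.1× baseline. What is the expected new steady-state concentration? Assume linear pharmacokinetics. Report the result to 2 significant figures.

24 μmol/L

The CYP1A2 pathway (12% of clearance) increases to 1.8× activity: 0.12 × 1.8 = 0.216.
The CYP2B6 pathway (33% of clearance) increases to 5.4× activity: 0.33 × 5.4 = 1.782.
The CYP2C9 pathway (33% of clearance) is boosted to 2.1× activity: 0.33 × 2.1 = 0.693.
The remaining 22% of clearance is unaffected.
CL_new/CL_old = 0.216 + 1.782 + 0.693 + 0.22 = 2.911.
New steady-state concentration = 69 / 2.911 = 24 μmol/L (concentration scales inversely with clearance).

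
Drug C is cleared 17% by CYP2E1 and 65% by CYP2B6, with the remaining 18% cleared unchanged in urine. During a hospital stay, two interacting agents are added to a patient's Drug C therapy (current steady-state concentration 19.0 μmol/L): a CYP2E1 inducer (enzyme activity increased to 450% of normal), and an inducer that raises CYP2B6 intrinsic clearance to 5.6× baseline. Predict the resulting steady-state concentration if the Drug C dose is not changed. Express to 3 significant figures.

The CYP2E1 pathway (17% of clearance) rises to 4.5× activity: 0.17 × 4.5 = 0.765.
The CYP2B6 pathway (65% of clearance) is boosted to 5.6× activity: 0.65 × 5.6 = 3.64.
The remaining 18% of clearance is unaffected.
CL_new/CL_old = 0.765 + 3.64 + 0.18 = 4.585.
Dividing the baseline by the relative clearance: 19.0 / 4.585 = 4.14 μmol/L.

4.14 μmol/L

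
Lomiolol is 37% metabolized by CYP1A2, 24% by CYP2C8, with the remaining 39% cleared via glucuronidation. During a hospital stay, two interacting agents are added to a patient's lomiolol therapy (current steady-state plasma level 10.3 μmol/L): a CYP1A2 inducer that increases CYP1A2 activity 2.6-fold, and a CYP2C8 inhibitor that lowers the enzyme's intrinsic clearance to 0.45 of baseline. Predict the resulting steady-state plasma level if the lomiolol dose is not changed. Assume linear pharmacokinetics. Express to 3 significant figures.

CYP1A2: 0.37 × 2.6 = 0.962
CYP2C8: 0.24 × 0.45 = 0.108
Other: 0.39 (unchanged)
CL_new/CL_old = 0.962 + 0.108 + 0.39 = 1.46.
Steady-state plasma level ∝ 1/CL: new value = 10.3 / 1.46 = 7.05 μmol/L.

7.05 μmol/L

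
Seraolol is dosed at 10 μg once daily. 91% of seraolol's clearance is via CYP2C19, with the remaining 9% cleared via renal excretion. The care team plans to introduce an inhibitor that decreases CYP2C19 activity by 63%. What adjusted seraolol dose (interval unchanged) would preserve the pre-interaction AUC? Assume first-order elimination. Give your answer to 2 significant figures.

4.3 μg

CYP2C19: 0.91 × 0.37 = 0.3367
Other: 0.09 (unchanged)
Relative clearance = 0.3367 + 0.09 = 0.4267.
Css,avg = (dose rate)/CL, so holding Css fixed requires dose ∝ CL: 10 × 0.4267 = 4.3 μg.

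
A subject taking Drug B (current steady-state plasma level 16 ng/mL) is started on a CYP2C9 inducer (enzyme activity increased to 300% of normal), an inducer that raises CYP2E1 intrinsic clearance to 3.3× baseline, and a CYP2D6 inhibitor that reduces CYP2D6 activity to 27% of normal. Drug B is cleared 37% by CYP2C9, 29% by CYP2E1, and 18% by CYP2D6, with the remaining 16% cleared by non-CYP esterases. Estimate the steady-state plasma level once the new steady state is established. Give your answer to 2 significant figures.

CYP2C9: 0.37 × 3 = 1.11
CYP2E1: 0.29 × 3.3 = 0.957
CYP2D6: 0.18 × 0.27 = 0.0486
Other: 0.16 (unchanged)
New clearance relative to baseline: 1.11 + 0.957 + 0.0486 + 0.16 = 2.2756.
Steady-state plasma level ∝ 1/CL: new value = 16 / 2.2756 = 7.0 ng/mL.

7.0 ng/mL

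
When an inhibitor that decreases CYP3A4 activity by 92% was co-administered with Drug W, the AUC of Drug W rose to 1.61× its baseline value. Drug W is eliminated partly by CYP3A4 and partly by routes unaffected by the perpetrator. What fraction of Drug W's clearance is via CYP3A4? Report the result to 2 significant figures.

Write x for the fraction cleared via CYP3A4. The observed AUC change means clearance fell to 1/1.61 = 0.6211 of baseline.
Setting x·0.08 + (1 − x) = 0.6211 and solving: x = (0.6211 − 1)/(0.08 − 1) = 0.41.

0.41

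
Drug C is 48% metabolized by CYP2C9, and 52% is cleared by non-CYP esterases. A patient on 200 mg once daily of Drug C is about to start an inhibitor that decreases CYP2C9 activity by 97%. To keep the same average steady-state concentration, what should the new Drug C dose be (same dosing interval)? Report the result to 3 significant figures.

107 mg

The CYP2C9 pathway (48% of clearance) falls to 0.03× activity: 0.48 × 0.03 = 0.0144.
The remaining 52% of clearance is unaffected.
CL_new/CL_old = 0.0144 + 0.52 = 0.5344.
To maintain the same steady-state level, dose must scale with clearance: new dose = 200 × 0.5344 = 107 mg.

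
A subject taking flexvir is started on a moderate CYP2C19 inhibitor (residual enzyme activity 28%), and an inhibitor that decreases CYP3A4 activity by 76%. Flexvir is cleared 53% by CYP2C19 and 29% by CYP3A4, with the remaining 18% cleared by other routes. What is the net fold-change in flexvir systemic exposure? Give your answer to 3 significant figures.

2.51

The CYP2C19 pathway (53% of clearance) falls to 0.28× activity: 0.53 × 0.28 = 0.1484.
The CYP3A4 pathway (29% of clearance) drops to 0.24× activity: 0.29 × 0.24 = 0.0696.
Non-CYP routes (18%) are unchanged.
New clearance relative to baseline: 0.1484 + 0.0696 + 0.18 = 0.398.
Because systemic exposure varies inversely with clearance, the combined effect is 1 / 0.398 = 2.51.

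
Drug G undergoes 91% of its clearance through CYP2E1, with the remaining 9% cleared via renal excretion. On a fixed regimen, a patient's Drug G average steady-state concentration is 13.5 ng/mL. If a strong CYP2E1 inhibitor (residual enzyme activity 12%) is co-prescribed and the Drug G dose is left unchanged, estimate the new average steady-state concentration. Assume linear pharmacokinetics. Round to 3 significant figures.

67.8 ng/mL

CYP2E1: 0.91 × 0.12 = 0.1092
Other: 0.09 (unchanged)
Relative clearance = 0.1092 + 0.09 = 0.1992.
Average steady-state concentration ∝ 1/CL, so new value = 13.5 / 0.1992 = 67.8 ng/mL.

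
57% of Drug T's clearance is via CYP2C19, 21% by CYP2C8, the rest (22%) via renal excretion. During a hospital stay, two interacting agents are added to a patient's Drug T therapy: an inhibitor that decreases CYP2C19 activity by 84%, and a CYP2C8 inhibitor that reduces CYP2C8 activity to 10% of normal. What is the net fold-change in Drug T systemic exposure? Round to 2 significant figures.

The CYP2C19 pathway (57% of clearance) drops to 0.16× activity: 0.57 × 0.16 = 0.0912.
The CYP2C8 pathway (21% of clearance) is reduced to 0.1× activity: 0.21 × 0.1 = 0.021.
The remaining 22% of clearance is unaffected.
Relative clearance = 0.0912 + 0.021 + 0.22 = 0.3322.
Systemic exposure ∝ 1/CL: fold-change = 1 / 0.3322 = 3.0.

3.0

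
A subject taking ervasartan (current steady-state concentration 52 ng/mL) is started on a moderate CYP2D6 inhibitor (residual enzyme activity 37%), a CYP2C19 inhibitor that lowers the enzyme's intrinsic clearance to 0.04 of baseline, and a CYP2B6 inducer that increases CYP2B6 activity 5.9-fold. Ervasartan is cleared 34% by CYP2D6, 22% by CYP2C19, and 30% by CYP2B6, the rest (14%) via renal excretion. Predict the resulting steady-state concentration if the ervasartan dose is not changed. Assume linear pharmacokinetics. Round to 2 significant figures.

CYP2D6: 0.34 × 0.37 = 0.1258
CYP2C19: 0.22 × 0.04 = 0.0088
CYP2B6: 0.3 × 5.9 = 1.77
Other: 0.14 (unchanged)
CL_new/CL_old = 0.1258 + 0.0088 + 1.77 + 0.14 = 2.0446.
Steady-state concentration ∝ 1/CL: new value = 52 / 2.0446 = 25 ng/mL.

25 ng/mL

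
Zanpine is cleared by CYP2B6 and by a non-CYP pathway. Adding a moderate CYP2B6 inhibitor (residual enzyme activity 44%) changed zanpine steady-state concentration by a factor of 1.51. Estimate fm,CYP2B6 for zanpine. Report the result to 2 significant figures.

0.60

Let x = fm,CYP2B6. Because steady-state concentration ∝ 1/CL, relative clearance fell to 1/1.51 = 0.6623.
Only the CYP2B6 route changed, so 0.6623 = x·0.44 + (1 − x), giving x = 0.60.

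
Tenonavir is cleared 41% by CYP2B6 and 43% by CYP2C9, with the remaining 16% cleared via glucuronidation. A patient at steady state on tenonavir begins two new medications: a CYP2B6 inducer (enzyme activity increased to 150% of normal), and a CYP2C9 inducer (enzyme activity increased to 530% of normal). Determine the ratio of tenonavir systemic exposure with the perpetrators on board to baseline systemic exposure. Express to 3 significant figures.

0.327

CYP2B6: 0.41 × 1.5 = 0.615
CYP2C9: 0.43 × 5.3 = 2.279
Other: 0.16 (unchanged)
CL_new/CL_old = 0.615 + 2.279 + 0.16 = 3.054.
Systemic exposure ∝ 1/CL: fold-change = 1 / 3.054 = 0.327.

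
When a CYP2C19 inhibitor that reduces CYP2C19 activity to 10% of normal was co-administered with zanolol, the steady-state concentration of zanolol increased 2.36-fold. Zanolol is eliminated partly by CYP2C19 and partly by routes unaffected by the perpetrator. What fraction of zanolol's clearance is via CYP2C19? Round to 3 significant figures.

Let x = fm,CYP2C19. Because steady-state concentration ∝ 1/CL, relative clearance fell to 1/2.36 = 0.4237.
Setting x·0.1 + (1 − x) = 0.4237 and solving: x = (0.4237 − 1)/(0.1 − 1) = 0.640.

0.640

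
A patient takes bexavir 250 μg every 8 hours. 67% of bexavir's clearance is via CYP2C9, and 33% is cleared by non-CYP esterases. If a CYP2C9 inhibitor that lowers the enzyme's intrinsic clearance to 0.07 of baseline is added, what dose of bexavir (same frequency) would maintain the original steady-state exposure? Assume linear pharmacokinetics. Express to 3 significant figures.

94.2 μg

The CYP2C9 pathway (67% of clearance) drops to 0.07× activity: 0.67 × 0.07 = 0.0469.
The remaining 33% of clearance is unaffected.
CL_new/CL_old = 0.0469 + 0.33 = 0.3769.
To maintain the same steady-state level, dose must scale with clearance: new dose = 250 × 0.3769 = 94.2 μg.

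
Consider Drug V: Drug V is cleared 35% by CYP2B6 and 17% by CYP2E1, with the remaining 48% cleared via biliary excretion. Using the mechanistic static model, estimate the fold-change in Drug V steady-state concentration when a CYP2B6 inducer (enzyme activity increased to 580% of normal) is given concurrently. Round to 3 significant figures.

0.373

CYP2B6: 0.35 × 5.8 = 2.03
CYP2E1: 0.17 (unchanged)
Other: 0.48 (unchanged)
New clearance relative to baseline: 2.03 + 0.17 + 0.48 = 2.68.
Steady-state concentration is inversely proportional to clearance, so the fold-change is 1 / 2.68 = 0.373.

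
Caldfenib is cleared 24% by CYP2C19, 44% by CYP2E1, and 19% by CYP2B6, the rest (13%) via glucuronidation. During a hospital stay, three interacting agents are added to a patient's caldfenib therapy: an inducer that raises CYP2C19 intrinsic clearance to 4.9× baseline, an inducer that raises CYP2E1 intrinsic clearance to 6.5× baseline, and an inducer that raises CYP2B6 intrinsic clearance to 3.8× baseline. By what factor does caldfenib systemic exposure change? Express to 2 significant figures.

The CYP2C19 pathway (24% of clearance) is boosted to 4.9× activity: 0.24 × 4.9 = 1.176.
The CYP2E1 pathway (44% of clearance) is boosted to 6.5× activity: 0.44 × 6.5 = 2.86.
The CYP2B6 pathway (19% of clearance) increases to 3.8× activity: 0.19 × 3.8 = 0.722.
Non-CYP routes (13%) are unchanged.
New clearance relative to baseline: 1.176 + 2.86 + 0.722 + 0.13 = 4.888.
Systemic exposure ∝ 1/CL: fold-change = 1 / 4.888 = 0.20.

0.20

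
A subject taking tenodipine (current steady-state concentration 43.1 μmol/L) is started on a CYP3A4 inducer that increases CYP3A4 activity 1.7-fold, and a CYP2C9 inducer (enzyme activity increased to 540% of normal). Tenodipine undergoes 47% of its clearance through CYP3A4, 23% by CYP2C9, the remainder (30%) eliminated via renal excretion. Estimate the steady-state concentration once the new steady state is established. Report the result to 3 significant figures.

18.4 μmol/L

CYP3A4: 0.47 × 1.7 = 0.799
CYP2C9: 0.23 × 5.4 = 1.242
Other: 0.3 (unchanged)
CL_new/CL_old = 0.799 + 1.242 + 0.3 = 2.341.
Dividing the baseline by the relative clearance: 43.1 / 2.341 = 18.4 μmol/L.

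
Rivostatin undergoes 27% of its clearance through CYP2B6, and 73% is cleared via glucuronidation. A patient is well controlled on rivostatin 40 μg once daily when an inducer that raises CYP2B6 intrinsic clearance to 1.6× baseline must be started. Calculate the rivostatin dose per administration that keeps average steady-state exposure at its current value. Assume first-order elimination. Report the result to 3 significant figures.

46.5 μg

CYP2B6: 0.27 × 1.6 = 0.432
Other: 0.73 (unchanged)
New clearance relative to baseline: 0.432 + 0.73 = 1.162.
Exposure is unchanged when dose changes in proportion to clearance. New dose = 40 μg × 1.162 = 46.5 μg.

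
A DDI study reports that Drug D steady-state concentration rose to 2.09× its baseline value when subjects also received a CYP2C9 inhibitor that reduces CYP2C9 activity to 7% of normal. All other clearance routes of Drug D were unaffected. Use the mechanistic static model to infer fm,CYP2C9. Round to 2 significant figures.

Write x for the fraction cleared via CYP2C9. The observed steady-state concentration change means clearance fell to 1/2.09 = 0.4785 of baseline.
Setting x·0.07 + (1 − x) = 0.4785 and solving: x = (0.4785 − 1)/(0.07 − 1) = 0.56.

0.56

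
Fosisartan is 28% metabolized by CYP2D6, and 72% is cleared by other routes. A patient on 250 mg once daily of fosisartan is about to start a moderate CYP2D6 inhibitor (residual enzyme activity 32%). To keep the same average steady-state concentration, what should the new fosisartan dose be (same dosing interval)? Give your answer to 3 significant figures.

The CYP2D6 pathway (28% of clearance) is reduced to 0.32× activity: 0.28 × 0.32 = 0.0896.
The remaining 72% of clearance is unaffected.
New clearance relative to baseline: 0.0896 + 0.72 = 0.8096.
To maintain the same steady-state level, dose must scale with clearance: new dose = 250 × 0.8096 = 202 mg.

202 mg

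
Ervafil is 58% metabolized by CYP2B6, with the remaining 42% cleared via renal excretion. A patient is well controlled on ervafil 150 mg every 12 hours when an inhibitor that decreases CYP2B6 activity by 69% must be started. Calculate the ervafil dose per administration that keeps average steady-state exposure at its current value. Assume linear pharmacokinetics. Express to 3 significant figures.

CYP2B6: 0.58 × 0.31 = 0.1798
Other: 0.42 (unchanged)
Relative clearance = 0.1798 + 0.42 = 0.5998.
To maintain the same steady-state level, dose must scale with clearance: new dose = 150 × 0.5998 = 90.0 mg.

90.0 mg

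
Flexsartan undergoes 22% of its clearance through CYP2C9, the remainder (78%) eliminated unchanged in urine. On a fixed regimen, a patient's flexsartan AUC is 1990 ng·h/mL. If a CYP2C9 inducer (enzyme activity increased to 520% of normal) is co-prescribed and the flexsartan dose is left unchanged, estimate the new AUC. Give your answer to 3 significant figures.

The CYP2C9 pathway (22% of clearance) increases to 5.2× activity: 0.22 × 5.2 = 1.144.
Non-CYP routes (78%) are unchanged.
Relative clearance = 1.144 + 0.78 = 1.924.
AUC ∝ 1/CL, so new value = 1990 / 1.924 = 1.03 × 10³ ng·h/mL.

1.03 × 10³ ng·h/mL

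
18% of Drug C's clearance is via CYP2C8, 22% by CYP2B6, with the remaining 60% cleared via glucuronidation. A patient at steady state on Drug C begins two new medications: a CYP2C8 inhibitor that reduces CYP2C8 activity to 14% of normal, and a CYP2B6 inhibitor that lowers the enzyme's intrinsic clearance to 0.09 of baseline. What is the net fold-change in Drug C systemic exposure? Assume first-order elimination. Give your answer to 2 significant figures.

1.6

The CYP2C8 pathway (18% of clearance) falls to 0.14× activity: 0.18 × 0.14 = 0.0252.
The CYP2B6 pathway (22% of clearance) falls to 0.09× activity: 0.22 × 0.09 = 0.0198.
Non-CYP routes (60%) are unchanged.
New clearance relative to baseline: 0.0252 + 0.0198 + 0.6 = 0.645.
Systemic exposure ∝ 1/CL: fold-change = 1 / 0.645 = 1.6.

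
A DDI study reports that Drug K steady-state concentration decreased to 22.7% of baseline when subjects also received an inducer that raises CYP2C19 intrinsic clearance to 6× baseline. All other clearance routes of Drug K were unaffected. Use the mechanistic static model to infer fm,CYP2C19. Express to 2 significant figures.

Let fm be the CYP2C19 fraction. New clearance relative to baseline = fm × 6 + (1 − fm).
Steady-state concentration ratio = 1 / (new CL fraction), so new CL fraction = 1 / 0.227 = 4.405.
fm × 6 + 1 − fm = 4.405  ⇒  fm × (6 − 1) = 3.405  ⇒  fm = 0.68.

0.68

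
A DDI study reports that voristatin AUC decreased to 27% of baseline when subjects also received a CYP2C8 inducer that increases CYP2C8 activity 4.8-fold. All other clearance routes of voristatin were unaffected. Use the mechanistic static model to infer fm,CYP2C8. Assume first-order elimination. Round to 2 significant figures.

0.71

Let x = fm,CYP2C8. Because AUC ∝ 1/CL, relative clearance rose to 1/0.270 = 3.704.
Setting x·4.8 + (1 − x) = 3.704 and solving: x = (3.704 − 1)/(4.8 − 1) = 0.71.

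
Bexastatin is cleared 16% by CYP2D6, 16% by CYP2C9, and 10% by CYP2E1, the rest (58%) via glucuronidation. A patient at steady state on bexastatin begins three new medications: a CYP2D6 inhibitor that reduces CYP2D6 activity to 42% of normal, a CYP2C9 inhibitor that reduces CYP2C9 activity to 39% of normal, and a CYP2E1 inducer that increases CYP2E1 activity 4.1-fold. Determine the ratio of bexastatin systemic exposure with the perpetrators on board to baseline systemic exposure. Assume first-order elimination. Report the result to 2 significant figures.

0.89

CYP2D6: 0.16 × 0.42 = 0.0672
CYP2C9: 0.16 × 0.39 = 0.0624
CYP2E1: 0.1 × 4.1 = 0.41
Other: 0.58 (unchanged)
CL_new/CL_old = 0.0672 + 0.0624 + 0.41 + 0.58 = 1.1196.
Because systemic exposure varies inversely with clearance, the combined effect is 1 / 1.1196 = 0.89.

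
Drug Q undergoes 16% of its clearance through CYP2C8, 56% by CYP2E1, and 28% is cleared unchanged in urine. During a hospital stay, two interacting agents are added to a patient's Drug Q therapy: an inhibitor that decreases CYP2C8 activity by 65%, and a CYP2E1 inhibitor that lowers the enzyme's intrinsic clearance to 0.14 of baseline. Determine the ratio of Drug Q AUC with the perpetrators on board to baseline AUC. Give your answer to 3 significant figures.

The CYP2C8 pathway (16% of clearance) is reduced to 0.35× activity: 0.16 × 0.35 = 0.056.
The CYP2E1 pathway (56% of clearance) drops to 0.14× activity: 0.56 × 0.14 = 0.0784.
Non-CYP routes (28%) are unchanged.
New clearance relative to baseline: 0.056 + 0.0784 + 0.28 = 0.4144.
Because AUC varies inversely with clearance, the combined effect is 1 / 0.4144 = 2.41.

2.41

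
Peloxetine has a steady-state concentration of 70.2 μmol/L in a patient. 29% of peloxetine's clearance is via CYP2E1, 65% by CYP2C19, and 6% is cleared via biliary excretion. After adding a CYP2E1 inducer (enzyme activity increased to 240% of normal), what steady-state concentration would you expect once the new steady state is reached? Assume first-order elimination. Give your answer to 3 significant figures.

The CYP2E1 pathway (29% of clearance) increases to 2.4× activity: 0.29 × 2.4 = 0.696.
CYP2C19 (65%) and the residual 6% are unaffected.
CL_new/CL_old = 0.696 + 0.65 + 0.06 = 1.406.
With dosing unchanged, steady-state concentration scales as 1/CL: 70.2 / 1.406 = 49.9 μmol/L.

49.9 μmol/L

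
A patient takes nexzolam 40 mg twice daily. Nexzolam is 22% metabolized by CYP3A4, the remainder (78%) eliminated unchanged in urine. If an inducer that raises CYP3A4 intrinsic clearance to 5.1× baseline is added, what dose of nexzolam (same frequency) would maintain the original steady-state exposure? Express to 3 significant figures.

76.1 mg

CYP3A4: 0.22 × 5.1 = 1.122
Other: 0.78 (unchanged)
Relative clearance = 1.122 + 0.78 = 1.902.
Exposure is unchanged when dose changes in proportion to clearance. New dose = 40 mg × 1.902 = 76.1 mg.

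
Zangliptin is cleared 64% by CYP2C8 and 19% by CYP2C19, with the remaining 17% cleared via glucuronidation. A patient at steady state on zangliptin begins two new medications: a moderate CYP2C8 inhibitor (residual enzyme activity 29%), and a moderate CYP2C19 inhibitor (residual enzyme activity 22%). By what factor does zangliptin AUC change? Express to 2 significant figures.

The CYP2C8 pathway (64% of clearance) falls to 0.29× activity: 0.64 × 0.29 = 0.1856.
The CYP2C19 pathway (19% of clearance) falls to 0.22× activity: 0.19 × 0.22 = 0.0418.
Non-CYP routes (17%) are unchanged.
CL_new/CL_old = 0.1856 + 0.0418 + 0.17 = 0.3974.
Net AUC ratio = 1 / 0.3974 = 2.5.

2.5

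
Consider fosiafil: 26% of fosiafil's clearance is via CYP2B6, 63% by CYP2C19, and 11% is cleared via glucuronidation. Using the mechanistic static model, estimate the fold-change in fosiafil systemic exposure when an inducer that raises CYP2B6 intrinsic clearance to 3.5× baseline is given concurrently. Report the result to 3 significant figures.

CYP2B6: 0.26 × 3.5 = 0.91
CYP2C19: 0.63 (unchanged)
Other: 0.11 (unchanged)
Relative clearance = 0.91 + 0.63 + 0.11 = 1.65.
Since systemic exposure ∝ 1/CL, the ratio is 1 / 1.65 = 0.606.

0.606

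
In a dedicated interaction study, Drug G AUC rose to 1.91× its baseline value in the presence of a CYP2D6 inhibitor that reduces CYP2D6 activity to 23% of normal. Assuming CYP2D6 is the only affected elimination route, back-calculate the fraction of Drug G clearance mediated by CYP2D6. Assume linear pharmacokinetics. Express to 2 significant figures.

Let x = fm,CYP2D6. Because AUC ∝ 1/CL, relative clearance fell to 1/1.91 = 0.5236.
Setting x·0.23 + (1 − x) = 0.5236 and solving: x = (0.5236 − 1)/(0.23 − 1) = 0.62.

0.62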